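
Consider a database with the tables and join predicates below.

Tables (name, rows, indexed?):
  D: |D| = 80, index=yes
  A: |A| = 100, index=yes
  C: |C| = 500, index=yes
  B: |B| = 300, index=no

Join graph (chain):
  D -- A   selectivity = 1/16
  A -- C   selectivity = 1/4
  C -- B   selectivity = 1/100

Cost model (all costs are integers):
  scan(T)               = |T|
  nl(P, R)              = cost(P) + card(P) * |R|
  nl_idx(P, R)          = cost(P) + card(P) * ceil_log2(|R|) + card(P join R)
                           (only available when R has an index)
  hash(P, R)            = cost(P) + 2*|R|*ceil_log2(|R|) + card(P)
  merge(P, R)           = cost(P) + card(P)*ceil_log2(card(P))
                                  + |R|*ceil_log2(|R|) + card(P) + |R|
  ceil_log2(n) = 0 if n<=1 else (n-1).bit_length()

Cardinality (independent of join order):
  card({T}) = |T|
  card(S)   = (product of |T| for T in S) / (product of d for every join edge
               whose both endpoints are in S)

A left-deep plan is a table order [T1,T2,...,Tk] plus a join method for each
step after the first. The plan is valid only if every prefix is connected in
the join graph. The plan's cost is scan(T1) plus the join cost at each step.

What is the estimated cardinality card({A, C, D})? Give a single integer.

62500

Tables in S: A(100), C(500), D(80)
Edges inside S: D-A(d=16), A-C(d=4)
numerator = 100 * 500 * 80 = 4000000
denominator = 16 * 4 = 64
card(S) = 4000000 / 64 = 62500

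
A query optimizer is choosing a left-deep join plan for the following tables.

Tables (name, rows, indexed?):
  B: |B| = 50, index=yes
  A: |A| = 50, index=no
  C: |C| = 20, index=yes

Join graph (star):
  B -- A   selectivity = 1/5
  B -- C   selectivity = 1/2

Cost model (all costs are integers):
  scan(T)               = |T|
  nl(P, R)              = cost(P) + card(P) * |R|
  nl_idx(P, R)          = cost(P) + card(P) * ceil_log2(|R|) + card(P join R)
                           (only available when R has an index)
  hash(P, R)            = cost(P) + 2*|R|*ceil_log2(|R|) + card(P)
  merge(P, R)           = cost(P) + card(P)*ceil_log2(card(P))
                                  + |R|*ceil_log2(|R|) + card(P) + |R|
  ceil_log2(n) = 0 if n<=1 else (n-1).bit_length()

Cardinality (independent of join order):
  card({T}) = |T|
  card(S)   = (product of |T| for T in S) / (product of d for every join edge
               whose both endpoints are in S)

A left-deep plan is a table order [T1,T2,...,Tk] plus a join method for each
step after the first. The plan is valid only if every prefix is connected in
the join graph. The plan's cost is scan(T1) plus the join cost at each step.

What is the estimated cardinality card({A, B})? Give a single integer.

Tables in S: A(50), B(50)
Edges inside S: B-A(d=5)
numerator = 50 * 50 = 2500
denominator = 5 = 5
card(S) = 2500 / 5 = 500

500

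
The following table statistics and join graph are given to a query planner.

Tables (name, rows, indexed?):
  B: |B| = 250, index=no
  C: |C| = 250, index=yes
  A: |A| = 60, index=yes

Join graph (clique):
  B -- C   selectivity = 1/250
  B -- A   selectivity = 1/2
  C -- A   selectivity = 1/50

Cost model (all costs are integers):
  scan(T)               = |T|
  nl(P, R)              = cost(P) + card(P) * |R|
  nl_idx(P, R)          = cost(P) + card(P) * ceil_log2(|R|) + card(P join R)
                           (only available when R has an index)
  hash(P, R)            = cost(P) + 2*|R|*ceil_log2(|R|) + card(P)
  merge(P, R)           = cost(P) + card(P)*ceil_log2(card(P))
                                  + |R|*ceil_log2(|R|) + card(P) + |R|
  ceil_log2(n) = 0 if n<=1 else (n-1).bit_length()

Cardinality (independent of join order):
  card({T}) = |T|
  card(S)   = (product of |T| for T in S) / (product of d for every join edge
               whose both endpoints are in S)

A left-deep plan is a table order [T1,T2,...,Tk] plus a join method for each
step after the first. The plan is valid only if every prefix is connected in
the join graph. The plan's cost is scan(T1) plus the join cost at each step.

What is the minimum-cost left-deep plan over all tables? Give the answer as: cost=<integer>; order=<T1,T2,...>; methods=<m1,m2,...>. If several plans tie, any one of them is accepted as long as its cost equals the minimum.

cost=3470; order=B,C,A; methods=nl_idx,hash

Selinger DP (subsets sized 1..n):
  {B}: scan cost=250, card=250
  {C}: scan cost=250, card=250
  {A}: scan cost=60, card=60
  {BC}: card=250; try (C,nl_idx)→2500, (C,hash)→4500, (B,hash)→4500, (C,merge)→4750, (B,merge)→4750, (C,nl)→62750 …(+1); best=2500 via (C,nl_idx)
  {AB}: card=7500; try (A,hash)→1220, (B,merge)→2730, (A,merge)→2920, (B,hash)→4120, (A,nl_idx)→9250, (B,nl)→15060 …(+1); best=1220 via (A,hash)
  {AC}: card=300; try (C,nl_idx)→840, (A,hash)→1220, (A,nl_idx)→2050, (C,merge)→2730, (A,merge)→2920, (C,hash)→4120 …(+2); best=840 via (C,nl_idx)
  {ABC}: card=150; try (A,hash)→3470, (A,nl_idx)→4150, (B,hash)→5140, (A,merge)→5170, (B,merge)→6090, (C,hash)→12720 …(+5); best=3470 via (A,hash)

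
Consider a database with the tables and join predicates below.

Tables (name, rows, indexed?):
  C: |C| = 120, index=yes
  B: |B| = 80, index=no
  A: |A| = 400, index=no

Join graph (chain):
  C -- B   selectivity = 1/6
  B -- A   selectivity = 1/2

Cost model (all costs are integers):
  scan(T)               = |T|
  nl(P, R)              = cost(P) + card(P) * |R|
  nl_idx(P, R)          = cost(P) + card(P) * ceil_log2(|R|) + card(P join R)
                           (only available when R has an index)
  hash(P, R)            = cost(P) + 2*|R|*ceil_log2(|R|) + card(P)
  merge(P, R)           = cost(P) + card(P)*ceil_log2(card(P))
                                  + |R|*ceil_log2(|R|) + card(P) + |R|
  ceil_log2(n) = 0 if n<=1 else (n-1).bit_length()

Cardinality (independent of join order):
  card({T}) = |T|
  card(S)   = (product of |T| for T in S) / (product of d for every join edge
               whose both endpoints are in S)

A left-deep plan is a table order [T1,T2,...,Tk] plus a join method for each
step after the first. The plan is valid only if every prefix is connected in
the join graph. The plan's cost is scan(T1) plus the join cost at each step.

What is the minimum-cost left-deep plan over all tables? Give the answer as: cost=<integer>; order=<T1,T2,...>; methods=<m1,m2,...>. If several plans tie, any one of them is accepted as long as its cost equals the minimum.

Selinger DP (subsets sized 1..n):
  {C}: scan cost=120, card=120
  {B}: scan cost=80, card=80
  {A}: scan cost=400, card=400
  {BC}: card=1600; try (B,hash)→1360, (C,merge)→1680, (B,merge)→1720, (C,hash)→1840, (C,nl_idx)→2240, (C,nl)→9680 …(+1); best=1360 via (B,hash)
  {AB}: card=16000; try (B,hash)→1920, (A,merge)→4720, (B,merge)→5040, (A,hash)→7360, (A,nl)→32080, (B,nl)→32400; best=1920 via (B,hash)
  {ABC}: card=320000; try (A,hash)→10160, (C,hash)→19600, (A,merge)→24560, (C,merge)→242880, (C,nl_idx)→433920, (A,nl)→641360 …(+1); best=10160 via (A,hash)

cost=10160; order=C,B,A; methods=hash,hash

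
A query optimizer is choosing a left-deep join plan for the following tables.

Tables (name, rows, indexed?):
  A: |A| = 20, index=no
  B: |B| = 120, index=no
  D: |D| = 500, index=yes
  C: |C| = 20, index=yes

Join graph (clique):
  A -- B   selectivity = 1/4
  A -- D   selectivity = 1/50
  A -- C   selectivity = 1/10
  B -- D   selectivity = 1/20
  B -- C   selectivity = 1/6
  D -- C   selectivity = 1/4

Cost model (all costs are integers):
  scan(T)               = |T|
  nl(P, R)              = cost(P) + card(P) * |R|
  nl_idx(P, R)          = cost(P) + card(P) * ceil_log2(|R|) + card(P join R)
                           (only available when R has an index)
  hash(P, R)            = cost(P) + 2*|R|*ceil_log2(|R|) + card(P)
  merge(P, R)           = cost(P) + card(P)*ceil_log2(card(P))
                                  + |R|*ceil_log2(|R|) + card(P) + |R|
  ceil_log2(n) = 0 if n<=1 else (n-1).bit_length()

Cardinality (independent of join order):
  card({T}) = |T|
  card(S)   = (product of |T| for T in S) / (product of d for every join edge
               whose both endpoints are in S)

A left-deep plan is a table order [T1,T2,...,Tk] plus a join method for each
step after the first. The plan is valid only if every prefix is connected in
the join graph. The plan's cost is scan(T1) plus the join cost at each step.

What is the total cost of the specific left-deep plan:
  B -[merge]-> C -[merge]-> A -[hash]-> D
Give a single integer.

14520

step 1: scan B: cost=120, card=120
step 2: join C via merge
    card(P join C) = 120*20/(6) = 400
    cost = 120 + 120*7 + 20*5 + 120 + 20 = 1200
step 3: join A via merge
    card(P join A) = 400*20/(4*10) = 200
    cost = 1200 + 400*9 + 20*5 + 400 + 20 = 5320
step 4: join D via hash
    card(P join D) = 200*500/(50*20*4) = 25
    cost = 5320 + 2*500*9 + 200 = 14520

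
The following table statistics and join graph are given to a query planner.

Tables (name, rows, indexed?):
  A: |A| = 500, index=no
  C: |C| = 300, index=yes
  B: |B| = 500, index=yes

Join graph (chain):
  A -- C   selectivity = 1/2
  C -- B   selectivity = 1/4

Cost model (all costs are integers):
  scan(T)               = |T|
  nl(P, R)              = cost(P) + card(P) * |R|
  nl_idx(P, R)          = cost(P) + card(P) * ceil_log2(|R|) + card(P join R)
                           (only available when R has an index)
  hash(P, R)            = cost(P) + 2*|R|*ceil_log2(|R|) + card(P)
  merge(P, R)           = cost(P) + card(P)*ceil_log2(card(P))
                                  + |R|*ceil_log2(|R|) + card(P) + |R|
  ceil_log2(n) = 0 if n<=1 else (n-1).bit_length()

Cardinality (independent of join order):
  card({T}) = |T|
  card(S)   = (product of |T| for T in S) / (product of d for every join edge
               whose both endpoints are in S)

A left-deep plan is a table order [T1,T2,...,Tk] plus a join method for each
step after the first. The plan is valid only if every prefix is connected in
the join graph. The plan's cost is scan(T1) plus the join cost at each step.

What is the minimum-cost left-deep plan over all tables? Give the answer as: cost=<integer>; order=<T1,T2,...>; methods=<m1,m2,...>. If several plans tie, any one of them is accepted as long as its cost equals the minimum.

Selinger DP (subsets sized 1..n):
  {A}: scan cost=500, card=500
  {C}: scan cost=300, card=300
  {B}: scan cost=500, card=500
  {AC}: card=75000; try (C,hash)→6400, (A,merge)→8300, (C,merge)→8500, (A,hash)→9600, (C,nl_idx)→80000, (A,nl)→150300 …(+1); best=6400 via (C,hash)
  {BC}: card=37500; try (C,hash)→6400, (B,merge)→8300, (C,merge)→8500, (B,hash)→9600, (B,nl_idx)→40500, (C,nl_idx)→42500 …(+2); best=6400 via (C,hash)
  {ABC}: card=9375000; try (A,hash)→52900, (B,hash)→90400, (A,merge)→648900, (B,merge)→1361400, (B,nl_idx)→10056400, (A,nl)→18756400 …(+1); best=52900 via (A,hash)

cost=52900; order=B,C,A; methods=hash,hash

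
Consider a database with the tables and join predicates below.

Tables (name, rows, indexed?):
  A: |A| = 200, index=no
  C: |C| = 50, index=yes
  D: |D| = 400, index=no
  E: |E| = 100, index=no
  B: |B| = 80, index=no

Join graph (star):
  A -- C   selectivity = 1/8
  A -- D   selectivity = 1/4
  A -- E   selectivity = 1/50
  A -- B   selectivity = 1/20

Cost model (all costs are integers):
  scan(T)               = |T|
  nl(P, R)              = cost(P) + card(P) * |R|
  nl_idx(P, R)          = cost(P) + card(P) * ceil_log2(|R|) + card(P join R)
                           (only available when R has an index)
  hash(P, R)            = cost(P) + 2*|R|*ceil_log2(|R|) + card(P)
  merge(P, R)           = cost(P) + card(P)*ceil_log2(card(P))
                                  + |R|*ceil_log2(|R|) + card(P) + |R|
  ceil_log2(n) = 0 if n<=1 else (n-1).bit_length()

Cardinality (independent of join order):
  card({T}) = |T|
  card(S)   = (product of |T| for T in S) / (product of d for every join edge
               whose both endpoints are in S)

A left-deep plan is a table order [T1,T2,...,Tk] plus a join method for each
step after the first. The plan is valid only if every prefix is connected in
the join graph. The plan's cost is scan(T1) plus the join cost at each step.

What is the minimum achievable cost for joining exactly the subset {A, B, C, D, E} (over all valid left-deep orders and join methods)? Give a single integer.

22720

Selinger DP over subsets of {A,B,C,D,E}:
  {A}: scan cost=200, card=200
  {C}: scan cost=50, card=50
  {D}: scan cost=400, card=400
  {E}: scan cost=100, card=100
  {B}: scan cost=80, card=80
  {AC}: card=1250; try (C,hash)→1000, (A,merge)→2200, (C,merge)→2350, (C,nl_idx)→2650, (A,hash)→3300, (A,nl)→10050 …(+1); best=1000 via (C,hash)
  {AD}: card=20000; try (A,hash)→4000, (D,merge)→6000, (A,merge)→6200, (D,hash)→7600, (D,nl)→80200, (A,nl)→80400; best=4000 via (A,hash)
  {AE}: card=400; try (E,hash)→1800, (A,merge)→2700, (E,merge)→2800, (A,hash)→3400, (A,nl)→20100, (E,nl)→20200; best=1800 via (E,hash)
  {AB}: card=800; try (B,hash)→1520, (A,merge)→2520, (B,merge)→2640, (A,hash)→3360, (A,nl)→16080, (B,nl)→16200; best=1520 via (B,hash)
  {ACD}: card=125000; try (D,hash)→9450, (D,merge)→20000, (C,hash)→24600, (C,nl_idx)→249000, (C,merge)→324350, (D,nl)→501000 …(+1); best=9450 via (D,hash)
  {ACE}: card=2500; try (C,hash)→2800, (E,hash)→3650, (C,merge)→6150, (C,nl_idx)→6700, (E,merge)→16800, (C,nl)→21800 …(+1); best=2800 via (C,hash)
  {ABC}: card=5000; try (C,hash)→2920, (B,hash)→3370, (C,merge)→10670, (C,nl_idx)→11320, (B,merge)→16640, (C,nl)→41520 …(+1); best=2920 via (C,hash)
  {ADE}: card=40000; try (D,hash)→9400, (D,merge)→9800, (E,hash)→25400, (D,nl)→161800, (E,merge)→324800, (E,nl)→2004000; best=9400 via (D,hash)
  {ABD}: card=80000; try (D,hash)→9520, (D,merge)→14320, (B,hash)→25120, (D,nl)→321520, (B,merge)→324640, (B,nl)→1604000; best=9520 via (D,hash)
  {ABE}: card=1600; try (B,hash)→3320, (E,hash)→3720, (B,merge)→6440, (E,merge)→11120, (B,nl)→33800, (E,nl)→81520; best=3320 via (B,hash)
  {ACDE}: card=250000; try (D,hash)→12500, (D,merge)→39300, (C,hash)→50000, (E,hash)→135850, (C,nl_idx)→499400, (C,merge)→689750 …(+4); best=12500 via (D,hash)
  {ABCD}: card=500000; try (D,hash)→15120, (D,merge)→76920, (C,hash)→90120, (B,hash)→135570, (C,nl_idx)→989520, (C,merge)→1449870 …(+4); best=15120 via (D,hash)
  {ABCE}: card=10000; try (C,hash)→5520, (B,hash)→6420, (E,hash)→9320, (C,merge)→22870, (C,nl_idx)→22920, (B,merge)→35940 …(+4); best=5520 via (C,hash)
  {ABDE}: card=160000; try (D,hash)→12120, (D,merge)→26520, (B,hash)→50520, (E,hash)→90920, (D,nl)→643320, (B,merge)→690040 …(+3); best=12120 via (D,hash)
  {ABCDE}: card=1000000; try (D,hash)→22720, (D,merge)→159520, (C,hash)→172720, (B,hash)→263620, (E,hash)→516520, (C,nl_idx)→1972120 …(+7); best=22720 via (D,hash)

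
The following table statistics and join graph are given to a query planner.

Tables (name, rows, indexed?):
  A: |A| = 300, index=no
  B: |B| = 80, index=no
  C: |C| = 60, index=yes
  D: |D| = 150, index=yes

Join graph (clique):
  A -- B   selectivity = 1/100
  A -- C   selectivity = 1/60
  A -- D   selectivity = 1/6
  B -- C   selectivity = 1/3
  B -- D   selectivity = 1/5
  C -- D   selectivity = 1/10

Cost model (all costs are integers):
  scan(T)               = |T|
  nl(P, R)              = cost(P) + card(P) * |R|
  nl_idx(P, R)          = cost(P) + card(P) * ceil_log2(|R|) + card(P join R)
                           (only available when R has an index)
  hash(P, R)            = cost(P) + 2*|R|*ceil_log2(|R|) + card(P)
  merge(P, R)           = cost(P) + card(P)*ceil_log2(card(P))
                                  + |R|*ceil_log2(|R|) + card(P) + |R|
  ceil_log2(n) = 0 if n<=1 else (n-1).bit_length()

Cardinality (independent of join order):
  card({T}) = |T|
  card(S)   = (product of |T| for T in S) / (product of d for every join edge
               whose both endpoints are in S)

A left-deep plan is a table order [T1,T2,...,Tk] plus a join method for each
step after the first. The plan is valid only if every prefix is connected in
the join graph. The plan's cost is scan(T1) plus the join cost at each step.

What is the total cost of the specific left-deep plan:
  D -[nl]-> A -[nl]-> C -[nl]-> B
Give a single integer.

step 1: scan D: cost=150, card=150
step 2: join A via nl
    card(P join A) = 150*300/(6) = 7500
    cost = 150 + 150*300 = 45150
step 3: join C via nl
    card(P join C) = 7500*60/(60*10) = 750
    cost = 45150 + 7500*60 = 495150
step 4: join B via nl
    card(P join B) = 750*80/(100*3*5) = 40
    cost = 495150 + 750*80 = 555150

555150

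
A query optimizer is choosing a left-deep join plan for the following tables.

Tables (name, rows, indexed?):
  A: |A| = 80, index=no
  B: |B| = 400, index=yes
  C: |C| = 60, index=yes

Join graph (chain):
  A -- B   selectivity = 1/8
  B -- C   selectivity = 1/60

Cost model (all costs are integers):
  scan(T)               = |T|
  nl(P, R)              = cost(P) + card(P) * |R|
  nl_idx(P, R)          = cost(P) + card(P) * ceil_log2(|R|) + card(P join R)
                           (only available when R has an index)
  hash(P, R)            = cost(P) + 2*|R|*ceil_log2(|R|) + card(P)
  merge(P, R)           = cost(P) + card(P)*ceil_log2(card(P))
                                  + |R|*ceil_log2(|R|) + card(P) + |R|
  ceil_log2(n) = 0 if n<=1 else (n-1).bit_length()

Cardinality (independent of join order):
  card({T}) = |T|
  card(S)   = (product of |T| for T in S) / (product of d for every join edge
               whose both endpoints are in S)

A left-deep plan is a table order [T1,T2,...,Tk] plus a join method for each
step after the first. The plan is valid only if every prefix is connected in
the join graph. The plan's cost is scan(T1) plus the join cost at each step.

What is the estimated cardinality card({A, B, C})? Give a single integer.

4000

Tables in S: A(80), B(400), C(60)
Edges inside S: A-B(d=8), B-C(d=60)
numerator = 80 * 400 * 60 = 1920000
denominator = 8 * 60 = 480
card(S) = 1920000 / 480 = 4000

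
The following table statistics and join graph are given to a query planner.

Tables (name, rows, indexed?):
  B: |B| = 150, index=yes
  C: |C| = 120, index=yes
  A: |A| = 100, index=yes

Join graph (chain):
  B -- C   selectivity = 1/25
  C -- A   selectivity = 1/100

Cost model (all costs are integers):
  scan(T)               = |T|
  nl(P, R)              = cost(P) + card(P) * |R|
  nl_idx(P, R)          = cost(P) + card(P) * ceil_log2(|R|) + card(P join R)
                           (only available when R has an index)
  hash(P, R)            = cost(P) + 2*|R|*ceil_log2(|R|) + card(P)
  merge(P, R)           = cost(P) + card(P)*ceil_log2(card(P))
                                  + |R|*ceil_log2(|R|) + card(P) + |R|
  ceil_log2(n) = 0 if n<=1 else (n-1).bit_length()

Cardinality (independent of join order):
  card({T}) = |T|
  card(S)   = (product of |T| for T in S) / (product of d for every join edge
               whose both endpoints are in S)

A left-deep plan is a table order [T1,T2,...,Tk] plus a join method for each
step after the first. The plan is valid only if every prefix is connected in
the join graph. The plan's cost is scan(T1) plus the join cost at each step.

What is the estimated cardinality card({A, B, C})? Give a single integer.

Tables in S: A(100), B(150), C(120)
Edges inside S: B-C(d=25), C-A(d=100)
numerator = 100 * 150 * 120 = 1800000
denominator = 25 * 100 = 2500
card(S) = 1800000 / 2500 = 720

720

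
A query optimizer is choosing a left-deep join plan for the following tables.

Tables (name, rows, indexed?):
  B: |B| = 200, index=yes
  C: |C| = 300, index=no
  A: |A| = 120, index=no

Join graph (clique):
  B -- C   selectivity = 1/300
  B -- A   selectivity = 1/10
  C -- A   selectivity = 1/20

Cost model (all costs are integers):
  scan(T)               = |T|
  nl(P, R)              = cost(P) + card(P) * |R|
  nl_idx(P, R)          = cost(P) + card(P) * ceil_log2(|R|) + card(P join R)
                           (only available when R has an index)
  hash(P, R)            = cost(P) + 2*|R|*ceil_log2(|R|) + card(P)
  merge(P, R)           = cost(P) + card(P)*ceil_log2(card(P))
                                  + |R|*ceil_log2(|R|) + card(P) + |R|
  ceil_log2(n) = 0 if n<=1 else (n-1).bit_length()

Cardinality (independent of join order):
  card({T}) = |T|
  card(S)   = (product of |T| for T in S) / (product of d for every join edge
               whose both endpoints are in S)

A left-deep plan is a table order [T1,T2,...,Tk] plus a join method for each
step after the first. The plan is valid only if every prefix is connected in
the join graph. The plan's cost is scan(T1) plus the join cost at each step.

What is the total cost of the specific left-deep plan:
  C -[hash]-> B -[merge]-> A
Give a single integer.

6560

step 1: scan C: cost=300, card=300
step 2: join B via hash
    card(P join B) = 300*200/(300) = 200
    cost = 300 + 2*200*8 + 300 = 3800
step 3: join A via merge
    card(P join A) = 200*120/(10*20) = 120
    cost = 3800 + 200*8 + 120*7 + 200 + 120 = 6560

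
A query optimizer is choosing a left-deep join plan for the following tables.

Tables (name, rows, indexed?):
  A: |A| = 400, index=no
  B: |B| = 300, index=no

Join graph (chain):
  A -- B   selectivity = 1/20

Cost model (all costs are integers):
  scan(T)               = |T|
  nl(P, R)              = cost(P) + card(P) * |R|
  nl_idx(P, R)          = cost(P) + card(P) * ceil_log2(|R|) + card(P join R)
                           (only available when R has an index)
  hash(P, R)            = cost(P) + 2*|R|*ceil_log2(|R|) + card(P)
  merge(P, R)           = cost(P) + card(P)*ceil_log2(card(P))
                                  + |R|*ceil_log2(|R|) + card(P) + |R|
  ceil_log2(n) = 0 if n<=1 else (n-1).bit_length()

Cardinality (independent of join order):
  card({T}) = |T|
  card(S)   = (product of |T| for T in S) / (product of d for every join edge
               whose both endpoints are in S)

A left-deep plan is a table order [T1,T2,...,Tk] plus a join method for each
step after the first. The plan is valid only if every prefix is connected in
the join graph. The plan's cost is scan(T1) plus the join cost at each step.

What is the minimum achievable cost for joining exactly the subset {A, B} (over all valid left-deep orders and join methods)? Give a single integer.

6200

Selinger DP over subsets of {A,B}:
  {A}: scan cost=400, card=400
  {B}: scan cost=300, card=300
  {AB}: card=6000; try (B,hash)→6200, (A,merge)→7300, (B,merge)→7400, (A,hash)→7800, (A,nl)→120300, (B,nl)→120400; best=6200 via (B,hash)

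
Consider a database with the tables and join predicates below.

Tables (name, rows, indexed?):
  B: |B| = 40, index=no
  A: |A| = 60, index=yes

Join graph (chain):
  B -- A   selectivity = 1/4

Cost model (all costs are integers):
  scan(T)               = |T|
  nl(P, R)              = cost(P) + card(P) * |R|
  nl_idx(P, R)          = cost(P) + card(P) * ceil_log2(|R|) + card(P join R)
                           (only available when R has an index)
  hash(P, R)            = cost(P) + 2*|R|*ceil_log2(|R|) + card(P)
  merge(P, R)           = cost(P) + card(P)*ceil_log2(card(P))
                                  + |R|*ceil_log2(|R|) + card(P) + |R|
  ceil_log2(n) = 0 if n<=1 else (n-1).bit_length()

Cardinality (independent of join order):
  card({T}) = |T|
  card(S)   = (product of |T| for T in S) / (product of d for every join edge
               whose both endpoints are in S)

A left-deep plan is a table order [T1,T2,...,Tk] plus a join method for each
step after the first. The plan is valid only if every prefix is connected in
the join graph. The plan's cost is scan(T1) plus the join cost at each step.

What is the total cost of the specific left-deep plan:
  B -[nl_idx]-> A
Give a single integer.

880

step 1: scan B: cost=40, card=40
step 2: join A via nl_idx
    card(P join A) = 40*60/(4) = 600
    cost = 40 + 40*6 + 600 = 880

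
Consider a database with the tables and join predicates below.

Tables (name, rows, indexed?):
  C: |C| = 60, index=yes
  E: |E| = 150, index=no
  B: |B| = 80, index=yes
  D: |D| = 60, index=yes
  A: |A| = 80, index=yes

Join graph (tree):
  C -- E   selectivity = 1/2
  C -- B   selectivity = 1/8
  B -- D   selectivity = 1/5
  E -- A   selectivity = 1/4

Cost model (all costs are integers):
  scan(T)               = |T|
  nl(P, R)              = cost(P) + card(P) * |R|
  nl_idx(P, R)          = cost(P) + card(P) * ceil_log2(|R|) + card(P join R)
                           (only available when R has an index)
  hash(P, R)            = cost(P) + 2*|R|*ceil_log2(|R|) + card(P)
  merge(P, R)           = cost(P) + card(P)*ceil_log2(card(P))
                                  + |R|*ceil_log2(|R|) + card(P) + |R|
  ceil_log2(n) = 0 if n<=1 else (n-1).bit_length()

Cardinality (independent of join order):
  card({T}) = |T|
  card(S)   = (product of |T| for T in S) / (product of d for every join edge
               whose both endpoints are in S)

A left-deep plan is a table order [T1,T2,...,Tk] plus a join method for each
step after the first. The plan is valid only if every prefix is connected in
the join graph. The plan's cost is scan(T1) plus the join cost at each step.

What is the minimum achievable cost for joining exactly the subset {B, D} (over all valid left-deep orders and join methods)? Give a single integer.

Selinger DP over subsets of {B,D}:
  {B}: scan cost=80, card=80
  {D}: scan cost=60, card=60
  {BD}: card=960; try (D,hash)→880, (B,merge)→1120, (D,merge)→1140, (B,hash)→1240, (B,nl_idx)→1440, (D,nl_idx)→1520 …(+2); best=880 via (D,hash)

880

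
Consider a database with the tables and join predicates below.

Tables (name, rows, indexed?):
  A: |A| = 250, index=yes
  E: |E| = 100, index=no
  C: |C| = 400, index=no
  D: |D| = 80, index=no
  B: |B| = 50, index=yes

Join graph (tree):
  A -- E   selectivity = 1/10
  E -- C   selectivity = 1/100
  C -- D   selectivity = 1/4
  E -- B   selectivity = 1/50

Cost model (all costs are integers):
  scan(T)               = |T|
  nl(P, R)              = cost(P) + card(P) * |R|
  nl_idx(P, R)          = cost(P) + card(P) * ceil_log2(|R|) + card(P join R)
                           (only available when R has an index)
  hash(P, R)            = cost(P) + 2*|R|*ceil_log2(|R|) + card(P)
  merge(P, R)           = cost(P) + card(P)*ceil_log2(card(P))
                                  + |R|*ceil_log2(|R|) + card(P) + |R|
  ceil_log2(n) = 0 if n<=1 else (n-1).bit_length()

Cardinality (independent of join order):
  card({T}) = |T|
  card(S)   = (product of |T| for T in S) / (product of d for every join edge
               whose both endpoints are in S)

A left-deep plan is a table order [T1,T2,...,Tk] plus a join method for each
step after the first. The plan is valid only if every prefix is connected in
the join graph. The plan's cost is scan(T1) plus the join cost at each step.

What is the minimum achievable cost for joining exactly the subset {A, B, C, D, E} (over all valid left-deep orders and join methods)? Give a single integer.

16720

Selinger DP over subsets of {A,B,C,D,E}:
  {A}: scan cost=250, card=250
  {E}: scan cost=100, card=100
  {C}: scan cost=400, card=400
  {D}: scan cost=80, card=80
  {B}: scan cost=50, card=50
  {AE}: card=2500; try (E,hash)→1900, (A,merge)→3150, (E,merge)→3300, (A,nl_idx)→3400, (A,hash)→4200, (A,nl)→25100 …(+1); best=1900 via (E,hash)
  {CE}: card=400; try (E,hash)→2200, (C,merge)→4900, (E,merge)→5200, (C,hash)→7400, (C,nl)→40100, (E,nl)→40400; best=2200 via (E,hash)
  {BE}: card=100; try (B,hash)→800, (B,nl_idx)→800, (E,merge)→1200, (B,merge)→1250, (E,hash)→1500, (E,nl)→5050 …(+1); best=800 via (B,hash)
  {CD}: card=8000; try (D,hash)→1920, (C,merge)→4720, (D,merge)→5040, (C,hash)→7360, (C,nl)→32080, (D,nl)→32400; best=1920 via (D,hash)
  {ACE}: card=10000; try (A,hash)→6600, (A,merge)→8450, (C,hash)→11600, (A,nl_idx)→15400, (C,merge)→38400, (A,nl)→102200 …(+1); best=6600 via (A,hash)
  {ABE}: card=2500; try (A,merge)→3850, (A,nl_idx)→4100, (A,hash)→4900, (B,hash)→5000, (B,nl_idx)→19400, (A,nl)→25800 …(+2); best=3850 via (A,merge)
  {CDE}: card=8000; try (D,hash)→3720, (D,merge)→6840, (E,hash)→11320, (D,nl)→34200, (E,merge)→114720, (E,nl)→801920; best=3720 via (D,hash)
  {BCE}: card=400; try (B,hash)→3200, (B,nl_idx)→5000, (C,merge)→5600, (B,merge)→6550, (C,hash)→8100, (B,nl)→22200 …(+1); best=3200 via (B,hash)
  {ACDE}: card=200000; try (A,hash)→15720, (D,hash)→17720, (A,merge)→117970, (D,merge)→157240, (A,nl_idx)→267720, (D,nl)→806600 …(+1); best=15720 via (A,hash)
  {ABCE}: card=10000; try (A,hash)→7600, (A,merge)→9450, (C,hash)→13550, (A,nl_idx)→16400, (B,hash)→17200, (C,merge)→40350 …(+5); best=7600 via (A,hash)
  {BCDE}: card=8000; try (D,hash)→4720, (D,merge)→7840, (B,hash)→12320, (D,nl)→35200, (B,nl_idx)→59720, (B,merge)→116070 …(+1); best=4720 via (D,hash)
  {ABCDE}: card=200000; try (A,hash)→16720, (D,hash)→18720, (A,merge)→118970, (D,merge)→158240, (B,hash)→216320, (A,nl_idx)→268720 …(+5); best=16720 via (A,hash)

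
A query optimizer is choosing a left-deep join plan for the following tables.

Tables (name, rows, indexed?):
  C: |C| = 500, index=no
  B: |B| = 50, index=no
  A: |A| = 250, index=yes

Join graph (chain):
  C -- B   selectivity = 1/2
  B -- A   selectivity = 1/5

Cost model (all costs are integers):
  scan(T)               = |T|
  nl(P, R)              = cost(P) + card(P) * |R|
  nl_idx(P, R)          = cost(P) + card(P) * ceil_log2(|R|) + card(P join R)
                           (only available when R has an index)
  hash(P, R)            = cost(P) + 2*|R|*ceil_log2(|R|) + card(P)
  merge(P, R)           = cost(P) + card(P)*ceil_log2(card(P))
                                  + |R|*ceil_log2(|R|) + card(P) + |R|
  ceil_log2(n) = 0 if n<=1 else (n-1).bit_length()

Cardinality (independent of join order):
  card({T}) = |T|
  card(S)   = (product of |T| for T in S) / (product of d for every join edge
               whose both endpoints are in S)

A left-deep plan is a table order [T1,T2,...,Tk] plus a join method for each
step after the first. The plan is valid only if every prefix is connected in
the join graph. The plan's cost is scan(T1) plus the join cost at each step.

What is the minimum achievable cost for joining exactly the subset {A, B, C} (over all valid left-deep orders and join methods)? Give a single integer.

Selinger DP over subsets of {A,B,C}:
  {C}: scan cost=500, card=500
  {B}: scan cost=50, card=50
  {A}: scan cost=250, card=250
  {BC}: card=12500; try (B,hash)→1600, (C,merge)→5400, (B,merge)→5850, (C,hash)→9100, (C,nl)→25050, (B,nl)→25500; best=1600 via (B,hash)
  {AB}: card=2500; try (B,hash)→1100, (A,merge)→2650, (B,merge)→2850, (A,nl_idx)→2950, (A,hash)→4100, (A,nl)→12550 …(+1); best=1100 via (B,hash)
  {ABC}: card=625000; try (C,hash)→12600, (A,hash)→18100, (C,merge)→38600, (A,merge)→191350, (A,nl_idx)→726600, (C,nl)→1251100 …(+1); best=12600 via (C,hash)

12600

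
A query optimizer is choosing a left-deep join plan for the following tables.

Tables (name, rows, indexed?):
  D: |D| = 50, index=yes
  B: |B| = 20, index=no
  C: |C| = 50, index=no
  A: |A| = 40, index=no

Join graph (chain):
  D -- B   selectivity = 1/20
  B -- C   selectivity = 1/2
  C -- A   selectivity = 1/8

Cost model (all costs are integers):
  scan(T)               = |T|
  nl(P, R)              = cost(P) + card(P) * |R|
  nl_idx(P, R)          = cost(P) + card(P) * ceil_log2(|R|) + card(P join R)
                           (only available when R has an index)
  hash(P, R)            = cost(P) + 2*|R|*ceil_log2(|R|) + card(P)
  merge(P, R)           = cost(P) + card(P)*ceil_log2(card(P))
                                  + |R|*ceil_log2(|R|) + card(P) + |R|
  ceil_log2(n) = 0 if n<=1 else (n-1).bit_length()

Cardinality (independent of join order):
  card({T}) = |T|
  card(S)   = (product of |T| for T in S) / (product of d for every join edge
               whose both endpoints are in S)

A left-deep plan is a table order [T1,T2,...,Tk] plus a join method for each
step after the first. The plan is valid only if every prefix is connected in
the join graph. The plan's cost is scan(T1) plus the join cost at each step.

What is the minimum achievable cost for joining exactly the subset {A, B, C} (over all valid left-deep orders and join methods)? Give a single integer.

1030

Selinger DP over subsets of {A,B,C}:
  {B}: scan cost=20, card=20
  {C}: scan cost=50, card=50
  {A}: scan cost=40, card=40
  {BC}: card=500; try (B,hash)→300, (C,merge)→490, (B,merge)→520, (C,hash)→640, (C,nl)→1020, (B,nl)→1050; best=300 via (B,hash)
  {AC}: card=250; try (A,hash)→580, (C,merge)→670, (C,hash)→680, (A,merge)→680, (C,nl)→2040, (A,nl)→2050; best=580 via (A,hash)
  {ABC}: card=2500; try (B,hash)→1030, (A,hash)→1280, (B,merge)→2950, (B,nl)→5580, (A,merge)→5580, (A,nl)→20300; best=1030 via (B,hash)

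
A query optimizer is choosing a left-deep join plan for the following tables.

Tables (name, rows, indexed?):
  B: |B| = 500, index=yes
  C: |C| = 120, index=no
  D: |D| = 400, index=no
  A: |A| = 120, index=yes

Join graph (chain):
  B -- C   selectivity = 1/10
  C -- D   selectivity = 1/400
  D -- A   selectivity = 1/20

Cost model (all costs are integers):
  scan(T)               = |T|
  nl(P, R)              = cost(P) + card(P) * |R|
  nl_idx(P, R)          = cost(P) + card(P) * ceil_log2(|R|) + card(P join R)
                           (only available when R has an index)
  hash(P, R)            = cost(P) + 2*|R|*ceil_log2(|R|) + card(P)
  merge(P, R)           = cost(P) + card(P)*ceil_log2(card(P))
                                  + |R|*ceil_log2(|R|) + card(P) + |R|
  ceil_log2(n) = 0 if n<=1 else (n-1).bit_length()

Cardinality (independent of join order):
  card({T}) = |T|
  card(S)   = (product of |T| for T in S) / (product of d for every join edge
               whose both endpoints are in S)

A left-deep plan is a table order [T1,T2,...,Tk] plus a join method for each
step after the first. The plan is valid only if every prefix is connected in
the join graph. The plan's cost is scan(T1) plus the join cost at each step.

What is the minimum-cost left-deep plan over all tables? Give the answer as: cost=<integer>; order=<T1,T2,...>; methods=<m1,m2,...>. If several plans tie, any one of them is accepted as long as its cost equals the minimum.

Selinger DP (subsets sized 1..n):
  {B}: scan cost=500, card=500
  {C}: scan cost=120, card=120
  {D}: scan cost=400, card=400
  {A}: scan cost=120, card=120
  {BC}: card=6000; try (C,hash)→2680, (B,merge)→6080, (C,merge)→6460, (B,nl_idx)→7200, (B,hash)→9240, (B,nl)→60120 …(+1); best=2680 via (C,hash)
  {CD}: card=120; try (C,hash)→2480, (D,merge)→5080, (C,merge)→5360, (D,hash)→7440, (D,nl)→48120, (C,nl)→48400; best=2480 via (C,hash)
  {AD}: card=2400; try (A,hash)→2480, (D,merge)→5080, (A,merge)→5360, (A,nl_idx)→5600, (D,hash)→7440, (D,nl)→48120 …(+1); best=2480 via (A,hash)
  {BCD}: card=6000; try (B,merge)→8440, (B,nl_idx)→9560, (B,hash)→11600, (D,hash)→15880, (B,nl)→62480, (D,merge)→90680 …(+1); best=8440 via (B,merge)
  {ACD}: card=720; try (A,nl_idx)→4040, (A,hash)→4280, (A,merge)→4400, (C,hash)→6560, (A,nl)→16880, (C,merge)→34640 …(+1); best=4040 via (A,nl_idx)
  {ABCD}: card=36000; try (B,hash)→13760, (A,hash)→16120, (B,merge)→16960, (B,nl_idx)→46520, (A,nl_idx)→86440, (A,merge)→93400 …(+2); best=13760 via (B,hash)

cost=13760; order=D,C,A,B; methods=hash,nl_idx,hash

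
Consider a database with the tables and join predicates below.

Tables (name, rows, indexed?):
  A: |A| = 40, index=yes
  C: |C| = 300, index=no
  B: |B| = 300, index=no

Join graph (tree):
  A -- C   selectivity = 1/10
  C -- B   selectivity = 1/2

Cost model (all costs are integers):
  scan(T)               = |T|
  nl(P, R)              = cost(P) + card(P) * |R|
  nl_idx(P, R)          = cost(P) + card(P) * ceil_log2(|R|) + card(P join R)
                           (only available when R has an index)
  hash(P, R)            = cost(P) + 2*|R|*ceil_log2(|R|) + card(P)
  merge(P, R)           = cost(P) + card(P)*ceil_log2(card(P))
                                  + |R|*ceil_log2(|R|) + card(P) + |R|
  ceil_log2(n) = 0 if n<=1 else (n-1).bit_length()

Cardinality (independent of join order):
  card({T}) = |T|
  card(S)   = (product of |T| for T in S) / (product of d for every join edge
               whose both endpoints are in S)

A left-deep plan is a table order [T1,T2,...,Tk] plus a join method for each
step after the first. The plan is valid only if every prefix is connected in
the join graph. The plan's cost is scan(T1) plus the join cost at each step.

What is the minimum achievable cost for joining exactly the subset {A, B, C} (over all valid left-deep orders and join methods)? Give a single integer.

Selinger DP over subsets of {A,B,C}:
  {A}: scan cost=40, card=40
  {C}: scan cost=300, card=300
  {B}: scan cost=300, card=300
  {AC}: card=1200; try (A,hash)→1080, (A,nl_idx)→3300, (C,merge)→3320, (A,merge)→3580, (C,hash)→5480, (C,nl)→12040 …(+1); best=1080 via (A,hash)
  {BC}: card=45000; try (C,hash)→6000, (B,hash)→6000, (C,merge)→6300, (B,merge)→6300, (C,nl)→90300, (B,nl)→90300; best=6000 via (C,hash)
  {ABC}: card=180000; try (B,hash)→7680, (B,merge)→18480, (A,hash)→51480, (B,nl)→361080, (A,nl_idx)→456000, (A,merge)→771280 …(+1); best=7680 via (B,hash)

7680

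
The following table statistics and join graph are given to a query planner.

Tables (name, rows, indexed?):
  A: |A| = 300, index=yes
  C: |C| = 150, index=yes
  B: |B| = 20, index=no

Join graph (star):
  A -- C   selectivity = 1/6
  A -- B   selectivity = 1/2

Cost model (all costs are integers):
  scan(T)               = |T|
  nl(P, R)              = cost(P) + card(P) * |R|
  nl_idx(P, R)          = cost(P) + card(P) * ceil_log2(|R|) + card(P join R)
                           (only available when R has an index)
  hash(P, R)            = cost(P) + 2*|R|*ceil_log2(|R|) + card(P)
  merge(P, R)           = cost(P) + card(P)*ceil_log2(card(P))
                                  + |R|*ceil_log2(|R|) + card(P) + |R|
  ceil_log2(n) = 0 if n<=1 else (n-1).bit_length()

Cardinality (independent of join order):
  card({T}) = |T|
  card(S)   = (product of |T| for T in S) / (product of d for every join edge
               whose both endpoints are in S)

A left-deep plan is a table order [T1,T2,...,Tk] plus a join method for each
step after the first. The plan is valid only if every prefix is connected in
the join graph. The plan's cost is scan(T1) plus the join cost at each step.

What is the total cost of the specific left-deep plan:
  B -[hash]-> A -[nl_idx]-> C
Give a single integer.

104440

step 1: scan B: cost=20, card=20
step 2: join A via hash
    card(P join A) = 20*300/(2) = 3000
    cost = 20 + 2*300*9 + 20 = 5440
step 3: join C via nl_idx
    card(P join C) = 3000*150/(6) = 75000
    cost = 5440 + 3000*8 + 75000 = 104440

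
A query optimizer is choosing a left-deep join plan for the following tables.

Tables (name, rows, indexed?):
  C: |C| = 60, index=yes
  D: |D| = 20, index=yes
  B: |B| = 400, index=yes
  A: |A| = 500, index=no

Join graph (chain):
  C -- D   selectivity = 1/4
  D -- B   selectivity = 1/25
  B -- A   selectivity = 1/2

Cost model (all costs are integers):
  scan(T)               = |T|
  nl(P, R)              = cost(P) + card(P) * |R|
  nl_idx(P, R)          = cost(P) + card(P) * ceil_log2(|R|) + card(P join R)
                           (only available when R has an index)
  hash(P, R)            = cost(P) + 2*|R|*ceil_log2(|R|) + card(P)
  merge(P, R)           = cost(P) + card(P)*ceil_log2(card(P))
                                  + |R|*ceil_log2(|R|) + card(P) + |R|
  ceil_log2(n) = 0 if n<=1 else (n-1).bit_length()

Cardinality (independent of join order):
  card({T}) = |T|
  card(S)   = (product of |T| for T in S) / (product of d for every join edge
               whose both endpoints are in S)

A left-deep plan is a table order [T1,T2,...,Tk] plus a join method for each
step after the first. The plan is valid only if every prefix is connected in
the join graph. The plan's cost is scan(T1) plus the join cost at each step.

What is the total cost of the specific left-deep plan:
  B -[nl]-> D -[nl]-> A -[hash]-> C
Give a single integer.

step 1: scan B: cost=400, card=400
step 2: join D via nl
    card(P join D) = 400*20/(25) = 320
    cost = 400 + 400*20 = 8400
step 3: join A via nl
    card(P join A) = 320*500/(2) = 80000
    cost = 8400 + 320*500 = 168400
step 4: join C via hash
    card(P join C) = 80000*60/(4) = 1200000
    cost = 168400 + 2*60*6 + 80000 = 249120

249120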